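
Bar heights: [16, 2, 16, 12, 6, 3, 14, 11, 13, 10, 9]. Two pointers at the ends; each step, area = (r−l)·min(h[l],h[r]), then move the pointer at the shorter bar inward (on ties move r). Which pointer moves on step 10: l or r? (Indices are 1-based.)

[1,11] min(16,9)*10=90 best=90 * → r--
[1,10] min(16,10)*9=90 best=90 → r--
[1,9] min(16,13)*8=104 best=104 * → r--
[1,8] min(16,11)*7=77 best=104 → r--
[1,7] min(16,14)*6=84 best=104 → r--
[1,6] min(16,3)*5=15 best=104 → r--
[1,5] min(16,6)*4=24 best=104 → r--
[1,4] min(16,12)*3=36 best=104 → r--
[1,3] min(16,16)*2=32 best=104 → r--
[1,2] min(16,2)*1=2 best=104 → r--

r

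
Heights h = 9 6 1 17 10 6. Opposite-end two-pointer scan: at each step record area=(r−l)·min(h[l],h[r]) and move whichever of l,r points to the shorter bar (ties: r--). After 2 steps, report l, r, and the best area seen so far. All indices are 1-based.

l=2, r=5, best area=36

l=1 r=6: min(9,6)*5=30 best=30 *, r--
l=1 r=5: min(9,10)*4=36 best=36 *, l++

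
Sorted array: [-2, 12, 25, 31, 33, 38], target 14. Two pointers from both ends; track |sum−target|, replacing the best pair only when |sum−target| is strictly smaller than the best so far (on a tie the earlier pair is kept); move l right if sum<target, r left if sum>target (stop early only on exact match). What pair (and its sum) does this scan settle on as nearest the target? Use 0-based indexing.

pair (-2, 12) with sum 10 (|Δ|=4)

l=0 r=5: -2+38=36 d=22 *, r--
l=0 r=4: -2+33=31 d=17 *, r--
l=0 r=3: -2+31=29 d=15 *, r--
l=0 r=2: -2+25=23 d=9 *, r--
l=0 r=1: -2+12=10 d=4 *, l++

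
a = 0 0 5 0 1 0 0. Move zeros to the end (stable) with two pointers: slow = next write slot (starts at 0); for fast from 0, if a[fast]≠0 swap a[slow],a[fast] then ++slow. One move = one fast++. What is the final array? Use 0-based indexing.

(s=0,f=0) a[fast]=0 → fast++
(s=0,f=1) a[fast]=0 → fast++
(s=0,f=2) a[fast]=5≠0 swap→a[0]=5 → slow++,fast++
(s=1,f=3) a[fast]=0 → fast++
(s=1,f=4) a[fast]=1≠0 swap→a[1]=1 → slow++,fast++
(s=2,f=5) a[fast]=0 → fast++
(s=2,f=6) a[fast]=0 → fast++

[5, 1, 0, 0, 0, 0, 0]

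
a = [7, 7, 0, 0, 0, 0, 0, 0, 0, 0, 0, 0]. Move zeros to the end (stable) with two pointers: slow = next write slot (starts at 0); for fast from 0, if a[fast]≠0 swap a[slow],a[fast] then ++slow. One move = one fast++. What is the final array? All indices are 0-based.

(s=0,f=0) a[fast]=7≠0 swap→a[0]=7 → slow++,fast++
(s=1,f=1) a[fast]=7≠0 swap→a[1]=7 → slow++,fast++
(s=2,f=2) a[fast]=0 → fast++
(s=2,f=3) a[fast]=0 → fast++
(s=2,f=4) a[fast]=0 → fast++
(s=2,f=5) a[fast]=0 → fast++
(s=2,f=6) a[fast]=0 → fast++
(s=2,f=7) a[fast]=0 → fast++
(s=2,f=8) a[fast]=0 → fast++
(s=2,f=9) a[fast]=0 → fast++
(s=2,f=10) a[fast]=0 → fast++
(s=2,f=11) a[fast]=0 → fast++

[7, 7, 0, 0, 0, 0, 0, 0, 0, 0, 0, 0]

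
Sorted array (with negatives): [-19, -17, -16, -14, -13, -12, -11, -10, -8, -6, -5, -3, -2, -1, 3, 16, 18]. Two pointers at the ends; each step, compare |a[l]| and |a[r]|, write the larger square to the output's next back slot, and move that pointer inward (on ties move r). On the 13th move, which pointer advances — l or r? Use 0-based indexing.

l=0 r=16: |-19|>|18| out[16]=361, l++
l=1 r=16: |-17|<=|18| out[15]=324, r--
l=1 r=15: |-17|>|16| out[14]=289, l++
l=2 r=15: |-16|<=|16| out[13]=256, r--
l=2 r=14: |-16|>|3| out[12]=256, l++
l=3 r=14: |-14|>|3| out[11]=196, l++
l=4 r=14: |-13|>|3| out[10]=169, l++
l=5 r=14: |-12|>|3| out[9]=144, l++
l=6 r=14: |-11|>|3| out[8]=121, l++
l=7 r=14: |-10|>|3| out[7]=100, l++
l=8 r=14: |-8|>|3| out[6]=64, l++
l=9 r=14: |-6|>|3| out[5]=36, l++
l=10 r=14: |-5|>|3| out[4]=25, l++

l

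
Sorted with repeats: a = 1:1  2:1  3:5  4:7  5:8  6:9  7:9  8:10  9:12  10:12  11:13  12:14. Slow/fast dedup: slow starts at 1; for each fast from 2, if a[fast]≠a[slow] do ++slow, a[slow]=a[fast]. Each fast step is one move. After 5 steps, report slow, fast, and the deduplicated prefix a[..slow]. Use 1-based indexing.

(s=1,f=2) a[fast]=1=a[slow] dup → fast++
(s=1,f=3) a[fast]=5≠a[slow]=1 write a[2]=5 → slow++,fast++
(s=2,f=4) a[fast]=7≠a[slow]=5 write a[3]=7 → slow++,fast++
(s=3,f=5) a[fast]=8≠a[slow]=7 write a[4]=8 → slow++,fast++
(s=4,f=6) a[fast]=9≠a[slow]=8 write a[5]=9 → slow++,fast++

slow=5, fast=7, prefix=[1, 5, 7, 8, 9]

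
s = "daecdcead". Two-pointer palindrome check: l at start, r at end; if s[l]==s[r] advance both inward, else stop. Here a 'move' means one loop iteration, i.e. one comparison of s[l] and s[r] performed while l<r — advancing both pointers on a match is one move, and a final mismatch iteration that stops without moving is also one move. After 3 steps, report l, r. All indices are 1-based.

l=1 r=9: 'd'=='d', l++,r--
l=2 r=8: 'a'=='a', l++,r--
l=3 r=7: 'e'=='e', l++,r--

l=4, r=6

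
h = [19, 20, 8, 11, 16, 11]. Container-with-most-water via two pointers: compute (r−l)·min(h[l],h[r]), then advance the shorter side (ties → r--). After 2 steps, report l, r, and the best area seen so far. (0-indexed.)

l=0 r=5: min(19,11)*5=55 best=55 *, r--
l=0 r=4: min(19,16)*4=64 best=64 *, r--

l=0, r=3, best area=64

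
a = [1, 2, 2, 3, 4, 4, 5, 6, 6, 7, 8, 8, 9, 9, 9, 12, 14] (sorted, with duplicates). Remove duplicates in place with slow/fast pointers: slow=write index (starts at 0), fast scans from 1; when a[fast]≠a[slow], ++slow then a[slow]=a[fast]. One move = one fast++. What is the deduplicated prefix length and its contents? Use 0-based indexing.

length 11; prefix = [1, 2, 3, 4, 5, 6, 7, 8, 9, 12, 14]

(s=0,f=1) a[fast]=2≠a[slow]=1 write a[1]=2 → slow++,fast++
(s=1,f=2) a[fast]=2=a[slow] dup → fast++
(s=1,f=3) a[fast]=3≠a[slow]=2 write a[2]=3 → slow++,fast++
(s=2,f=4) a[fast]=4≠a[slow]=3 write a[3]=4 → slow++,fast++
(s=3,f=5) a[fast]=4=a[slow] dup → fast++
(s=3,f=6) a[fast]=5≠a[slow]=4 write a[4]=5 → slow++,fast++
(s=4,f=7) a[fast]=6≠a[slow]=5 write a[5]=6 → slow++,fast++
(s=5,f=8) a[fast]=6=a[slow] dup → fast++
(s=5,f=9) a[fast]=7≠a[slow]=6 write a[6]=7 → slow++,fast++
(s=6,f=10) a[fast]=8≠a[slow]=7 write a[7]=8 → slow++,fast++
(s=7,f=11) a[fast]=8=a[slow] dup → fast++
(s=7,f=12) a[fast]=9≠a[slow]=8 write a[8]=9 → slow++,fast++
(s=8,f=13) a[fast]=9=a[slow] dup → fast++
(s=8,f=14) a[fast]=9=a[slow] dup → fast++
(s=8,f=15) a[fast]=12≠a[slow]=9 write a[9]=12 → slow++,fast++
(s=9,f=16) a[fast]=14≠a[slow]=12 write a[10]=14 → slow++,fast++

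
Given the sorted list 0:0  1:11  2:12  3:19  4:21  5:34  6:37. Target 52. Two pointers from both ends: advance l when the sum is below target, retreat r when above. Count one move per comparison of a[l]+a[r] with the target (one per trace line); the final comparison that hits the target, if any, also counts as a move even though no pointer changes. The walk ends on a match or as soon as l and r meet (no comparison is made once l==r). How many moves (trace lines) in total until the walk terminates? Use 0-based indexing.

l=0 r=6: 0+37=37 <52, l++
l=1 r=6: 11+37=48 <52, l++
l=2 r=6: 12+37=49 <52, l++
l=3 r=6: 19+37=56 >52, r--
l=3 r=5: 19+34=53 >52, r--
l=3 r=4: 19+21=40 <52, l++

6 moves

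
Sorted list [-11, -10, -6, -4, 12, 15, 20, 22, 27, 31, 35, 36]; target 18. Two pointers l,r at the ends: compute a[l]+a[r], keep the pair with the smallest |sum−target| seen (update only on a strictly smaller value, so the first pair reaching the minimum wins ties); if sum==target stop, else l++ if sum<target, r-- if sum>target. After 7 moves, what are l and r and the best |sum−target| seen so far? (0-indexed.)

l=0 r=11: -11+36=25 d=7 *, r--
l=0 r=10: -11+35=24 d=6 *, r--
l=0 r=9: -11+31=20 d=2 *, r--
l=0 r=8: -11+27=16 d=2, l++
l=1 r=8: -10+27=17 d=1 *, l++
l=2 r=8: -6+27=21 d=3, r--
l=2 r=7: -6+22=16 d=2, l++

l=3, r=7, best |Δ|=1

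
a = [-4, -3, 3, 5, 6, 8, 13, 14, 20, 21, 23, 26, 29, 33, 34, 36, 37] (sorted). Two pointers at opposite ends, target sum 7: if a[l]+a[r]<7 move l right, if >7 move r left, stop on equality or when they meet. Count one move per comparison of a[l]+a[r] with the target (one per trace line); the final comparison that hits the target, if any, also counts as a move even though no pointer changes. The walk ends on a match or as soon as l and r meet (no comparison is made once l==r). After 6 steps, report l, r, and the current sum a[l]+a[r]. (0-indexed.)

l=0, r=10, sum=19

l=0 r=16: -4+37=33 >7, r--
l=0 r=15: -4+36=32 >7, r--
l=0 r=14: -4+34=30 >7, r--
l=0 r=13: -4+33=29 >7, r--
l=0 r=12: -4+29=25 >7, r--
l=0 r=11: -4+26=22 >7, r--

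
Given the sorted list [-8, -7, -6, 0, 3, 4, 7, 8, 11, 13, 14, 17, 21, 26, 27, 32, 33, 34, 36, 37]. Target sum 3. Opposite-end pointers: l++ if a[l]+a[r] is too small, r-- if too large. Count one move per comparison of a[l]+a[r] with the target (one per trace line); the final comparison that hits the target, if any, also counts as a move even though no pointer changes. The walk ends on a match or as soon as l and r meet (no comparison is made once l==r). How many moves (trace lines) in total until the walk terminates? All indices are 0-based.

12 moves

[0,19] -8+37=29 >3 → r--
[0,18] -8+36=28 >3 → r--
[0,17] -8+34=26 >3 → r--
[0,16] -8+33=25 >3 → r--
[0,15] -8+32=24 >3 → r--
[0,14] -8+27=19 >3 → r--
[0,13] -8+26=18 >3 → r--
[0,12] -8+21=13 >3 → r--
[0,11] -8+17=9 >3 → r--
[0,10] -8+14=6 >3 → r--
[0,9] -8+13=5 >3 → r--
[0,8] -8+11=3 → found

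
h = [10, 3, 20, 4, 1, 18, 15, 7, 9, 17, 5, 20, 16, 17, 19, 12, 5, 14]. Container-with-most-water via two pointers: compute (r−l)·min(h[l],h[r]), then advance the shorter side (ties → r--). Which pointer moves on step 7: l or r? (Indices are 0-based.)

[0,17] min(10,14)*17=170 best=170 * → l++
[1,17] min(3,14)*16=48 best=170 → l++
[2,17] min(20,14)*15=210 best=210 * → r--
[2,16] min(20,5)*14=70 best=210 → r--
[2,15] min(20,12)*13=156 best=210 → r--
[2,14] min(20,19)*12=228 best=228 * → r--
[2,13] min(20,17)*11=187 best=228 → r--

r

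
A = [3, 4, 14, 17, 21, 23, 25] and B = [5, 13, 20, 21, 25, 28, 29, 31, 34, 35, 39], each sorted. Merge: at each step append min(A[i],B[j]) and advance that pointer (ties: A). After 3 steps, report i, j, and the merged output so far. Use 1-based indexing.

[i=1,j=1] A[i]=3<=B[j]=5 take 3 → i++
[i=2,j=1] A[i]=4<=B[j]=5 take 4 → i++
[i=3,j=1] A[i]=14>B[j]=5 take 5 → j++

i=3, j=2, merged so far=[3, 4, 5]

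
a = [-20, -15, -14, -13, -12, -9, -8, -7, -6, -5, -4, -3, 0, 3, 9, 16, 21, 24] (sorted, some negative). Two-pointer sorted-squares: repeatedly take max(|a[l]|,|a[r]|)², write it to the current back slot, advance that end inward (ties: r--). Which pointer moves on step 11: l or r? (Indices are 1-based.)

l=1 r=18: |-20|<=|24| out[18]=576, r--
l=1 r=17: |-20|<=|21| out[17]=441, r--
l=1 r=16: |-20|>|16| out[16]=400, l++
l=2 r=16: |-15|<=|16| out[15]=256, r--
l=2 r=15: |-15|>|9| out[14]=225, l++
l=3 r=15: |-14|>|9| out[13]=196, l++
l=4 r=15: |-13|>|9| out[12]=169, l++
l=5 r=15: |-12|>|9| out[11]=144, l++
l=6 r=15: |-9|<=|9| out[10]=81, r--
l=6 r=14: |-9|>|3| out[9]=81, l++
l=7 r=14: |-8|>|3| out[8]=64, l++

l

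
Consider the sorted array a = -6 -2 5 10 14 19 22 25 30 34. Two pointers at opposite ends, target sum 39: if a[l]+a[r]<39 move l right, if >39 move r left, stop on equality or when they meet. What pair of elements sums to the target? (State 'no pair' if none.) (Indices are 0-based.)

(5, 34)

[0,9] -6+34=28 <39 → l++
[1,9] -2+34=32 <39 → l++
[2,9] 5+34=39 → found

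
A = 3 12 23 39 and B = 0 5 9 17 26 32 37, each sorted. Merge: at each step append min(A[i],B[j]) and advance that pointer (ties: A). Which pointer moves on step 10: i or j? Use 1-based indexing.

j

[i=1,j=1] A[i]=3>B[j]=0 take 0 → j++
[i=1,j=2] A[i]=3<=B[j]=5 take 3 → i++
[i=2,j=2] A[i]=12>B[j]=5 take 5 → j++
[i=2,j=3] A[i]=12>B[j]=9 take 9 → j++
[i=2,j=4] A[i]=12<=B[j]=17 take 12 → i++
[i=3,j=4] A[i]=23>B[j]=17 take 17 → j++
[i=3,j=5] A[i]=23<=B[j]=26 take 23 → i++
[i=4,j=5] A[i]=39>B[j]=26 take 26 → j++
[i=4,j=6] A[i]=39>B[j]=32 take 32 → j++
[i=4,j=7] A[i]=39>B[j]=37 take 37 → j++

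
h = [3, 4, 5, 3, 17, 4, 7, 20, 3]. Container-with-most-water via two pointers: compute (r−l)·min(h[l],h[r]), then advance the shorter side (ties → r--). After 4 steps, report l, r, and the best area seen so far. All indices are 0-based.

l=3, r=7, best area=25

[0,8] min(3,3)*8=24 best=24 * → r--
[0,7] min(3,20)*7=21 best=24 → l++
[1,7] min(4,20)*6=24 best=24 → l++
[2,7] min(5,20)*5=25 best=25 * → l++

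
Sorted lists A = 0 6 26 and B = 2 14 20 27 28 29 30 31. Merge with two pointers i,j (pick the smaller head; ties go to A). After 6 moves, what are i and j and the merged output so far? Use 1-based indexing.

i=4, j=4, merged so far=[0, 2, 6, 14, 20, 26]

[i=1,j=1] A[i]=0<=B[j]=2 take 0 → i++
[i=2,j=1] A[i]=6>B[j]=2 take 2 → j++
[i=2,j=2] A[i]=6<=B[j]=14 take 6 → i++
[i=3,j=2] A[i]=26>B[j]=14 take 14 → j++
[i=3,j=3] A[i]=26>B[j]=20 take 20 → j++
[i=3,j=4] A[i]=26<=B[j]=27 take 26 → i++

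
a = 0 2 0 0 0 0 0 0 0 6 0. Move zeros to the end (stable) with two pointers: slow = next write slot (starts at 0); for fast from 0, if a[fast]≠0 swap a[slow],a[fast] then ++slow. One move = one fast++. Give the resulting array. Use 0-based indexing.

slow=0 fast=0: a[fast]=0, fast++
slow=0 fast=1: a[fast]=2≠0 swap→a[0]=2, slow++,fast++
slow=1 fast=2: a[fast]=0, fast++
slow=1 fast=3: a[fast]=0, fast++
slow=1 fast=4: a[fast]=0, fast++
slow=1 fast=5: a[fast]=0, fast++
slow=1 fast=6: a[fast]=0, fast++
slow=1 fast=7: a[fast]=0, fast++
slow=1 fast=8: a[fast]=0, fast++
slow=1 fast=9: a[fast]=6≠0 swap→a[1]=6, slow++,fast++
slow=2 fast=10: a[fast]=0, fast++

[2, 6, 0, 0, 0, 0, 0, 0, 0, 0, 0]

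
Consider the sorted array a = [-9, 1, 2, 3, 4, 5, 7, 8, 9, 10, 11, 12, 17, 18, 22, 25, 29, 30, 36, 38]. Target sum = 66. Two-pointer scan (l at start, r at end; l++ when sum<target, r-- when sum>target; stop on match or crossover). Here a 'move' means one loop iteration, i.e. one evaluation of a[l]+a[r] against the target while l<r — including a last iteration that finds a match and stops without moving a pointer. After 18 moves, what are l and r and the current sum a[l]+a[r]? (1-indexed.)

l=1 r=20: -9+38=29 <66, l++
l=2 r=20: 1+38=39 <66, l++
l=3 r=20: 2+38=40 <66, l++
l=4 r=20: 3+38=41 <66, l++
l=5 r=20: 4+38=42 <66, l++
l=6 r=20: 5+38=43 <66, l++
l=7 r=20: 7+38=45 <66, l++
l=8 r=20: 8+38=46 <66, l++
l=9 r=20: 9+38=47 <66, l++
l=10 r=20: 10+38=48 <66, l++
l=11 r=20: 11+38=49 <66, l++
l=12 r=20: 12+38=50 <66, l++
l=13 r=20: 17+38=55 <66, l++
l=14 r=20: 18+38=56 <66, l++
l=15 r=20: 22+38=60 <66, l++
l=16 r=20: 25+38=63 <66, l++
l=17 r=20: 29+38=67 >66, r--
l=17 r=19: 29+36=65 <66, l++

l=18, r=19, sum=66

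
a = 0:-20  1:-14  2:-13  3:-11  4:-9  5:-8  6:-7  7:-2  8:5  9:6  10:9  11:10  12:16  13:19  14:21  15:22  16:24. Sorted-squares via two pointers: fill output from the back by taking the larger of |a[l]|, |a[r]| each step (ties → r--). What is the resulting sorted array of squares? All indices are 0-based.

[4, 25, 36, 49, 64, 81, 81, 100, 121, 169, 196, 256, 361, 400, 441, 484, 576]

l=0 r=16: |-20|<=|24| out[16]=576, r--
l=0 r=15: |-20|<=|22| out[15]=484, r--
l=0 r=14: |-20|<=|21| out[14]=441, r--
l=0 r=13: |-20|>|19| out[13]=400, l++
l=1 r=13: |-14|<=|19| out[12]=361, r--
l=1 r=12: |-14|<=|16| out[11]=256, r--
l=1 r=11: |-14|>|10| out[10]=196, l++
l=2 r=11: |-13|>|10| out[9]=169, l++
l=3 r=11: |-11|>|10| out[8]=121, l++
l=4 r=11: |-9|<=|10| out[7]=100, r--
l=4 r=10: |-9|<=|9| out[6]=81, r--
l=4 r=9: |-9|>|6| out[5]=81, l++
l=5 r=9: |-8|>|6| out[4]=64, l++
l=6 r=9: |-7|>|6| out[3]=49, l++
l=7 r=9: |-2|<=|6| out[2]=36, r--
l=7 r=8: |-2|<=|5| out[1]=25, r--
l=7 r=7: |-2|<=|-2| out[0]=4, r--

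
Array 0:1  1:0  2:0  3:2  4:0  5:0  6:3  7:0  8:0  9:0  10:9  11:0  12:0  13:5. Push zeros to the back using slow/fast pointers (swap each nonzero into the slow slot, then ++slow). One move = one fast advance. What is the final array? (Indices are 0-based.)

[1, 2, 3, 9, 5, 0, 0, 0, 0, 0, 0, 0, 0, 0]

slow=0 fast=0: a[fast]=1≠0 swap→a[0]=1, slow++,fast++
slow=1 fast=1: a[fast]=0, fast++
slow=1 fast=2: a[fast]=0, fast++
slow=1 fast=3: a[fast]=2≠0 swap→a[1]=2, slow++,fast++
slow=2 fast=4: a[fast]=0, fast++
slow=2 fast=5: a[fast]=0, fast++
slow=2 fast=6: a[fast]=3≠0 swap→a[2]=3, slow++,fast++
slow=3 fast=7: a[fast]=0, fast++
slow=3 fast=8: a[fast]=0, fast++
slow=3 fast=9: a[fast]=0, fast++
slow=3 fast=10: a[fast]=9≠0 swap→a[3]=9, slow++,fast++
slow=4 fast=11: a[fast]=0, fast++
slow=4 fast=12: a[fast]=0, fast++
slow=4 fast=13: a[fast]=5≠0 swap→a[4]=5, slow++,fast++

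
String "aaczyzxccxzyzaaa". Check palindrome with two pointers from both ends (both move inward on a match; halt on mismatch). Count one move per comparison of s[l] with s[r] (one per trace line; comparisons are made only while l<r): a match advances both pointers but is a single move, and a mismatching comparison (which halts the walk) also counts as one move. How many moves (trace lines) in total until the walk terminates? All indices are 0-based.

[0,15] 'a'=='a' → l++,r--
[1,14] 'a'=='a' → l++,r--
[2,13] 'c'!='a' → stop

3 moves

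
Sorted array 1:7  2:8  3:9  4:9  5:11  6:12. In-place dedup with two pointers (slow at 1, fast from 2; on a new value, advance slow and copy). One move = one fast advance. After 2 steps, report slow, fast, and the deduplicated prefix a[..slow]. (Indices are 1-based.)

(s=1,f=2) a[fast]=8≠a[slow]=7 write a[2]=8 → slow++,fast++
(s=2,f=3) a[fast]=9≠a[slow]=8 write a[3]=9 → slow++,fast++

slow=3, fast=4, prefix=[7, 8, 9]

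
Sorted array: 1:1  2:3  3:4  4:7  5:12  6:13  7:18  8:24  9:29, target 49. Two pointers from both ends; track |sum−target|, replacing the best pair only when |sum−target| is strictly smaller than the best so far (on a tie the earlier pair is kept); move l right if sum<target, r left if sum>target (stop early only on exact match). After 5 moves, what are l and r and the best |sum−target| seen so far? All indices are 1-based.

l=6, r=9, best |Δ|=8

l=1 r=9: 1+29=30 d=19 *, l++
l=2 r=9: 3+29=32 d=17 *, l++
l=3 r=9: 4+29=33 d=16 *, l++
l=4 r=9: 7+29=36 d=13 *, l++
l=5 r=9: 12+29=41 d=8 *, l++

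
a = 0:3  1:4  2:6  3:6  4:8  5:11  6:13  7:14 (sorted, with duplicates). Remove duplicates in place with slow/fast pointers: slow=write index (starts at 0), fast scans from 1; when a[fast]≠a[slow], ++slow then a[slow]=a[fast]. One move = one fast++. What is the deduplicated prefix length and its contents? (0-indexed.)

slow=0 fast=1: a[fast]=4≠a[slow]=3 write a[1]=4, slow++,fast++
slow=1 fast=2: a[fast]=6≠a[slow]=4 write a[2]=6, slow++,fast++
slow=2 fast=3: a[fast]=6=a[slow] dup, fast++
slow=2 fast=4: a[fast]=8≠a[slow]=6 write a[3]=8, slow++,fast++
slow=3 fast=5: a[fast]=11≠a[slow]=8 write a[4]=11, slow++,fast++
slow=4 fast=6: a[fast]=13≠a[slow]=11 write a[5]=13, slow++,fast++
slow=5 fast=7: a[fast]=14≠a[slow]=13 write a[6]=14, slow++,fast++

length 7; prefix = [3, 4, 6, 8, 11, 13, 14]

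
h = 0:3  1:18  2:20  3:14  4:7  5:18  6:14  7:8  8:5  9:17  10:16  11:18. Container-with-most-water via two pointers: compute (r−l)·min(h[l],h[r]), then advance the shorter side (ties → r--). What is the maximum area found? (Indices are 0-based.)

max area = 180

[0,11] min(3,18)*11=33 best=33 * → l++
[1,11] min(18,18)*10=180 best=180 * → r--
[1,10] min(18,16)*9=144 best=180 → r--
[1,9] min(18,17)*8=136 best=180 → r--
[1,8] min(18,5)*7=35 best=180 → r--
[1,7] min(18,8)*6=48 best=180 → r--
[1,6] min(18,14)*5=70 best=180 → r--
[1,5] min(18,18)*4=72 best=180 → r--
[1,4] min(18,7)*3=21 best=180 → r--
[1,3] min(18,14)*2=28 best=180 → r--
[1,2] min(18,20)*1=18 best=180 → l++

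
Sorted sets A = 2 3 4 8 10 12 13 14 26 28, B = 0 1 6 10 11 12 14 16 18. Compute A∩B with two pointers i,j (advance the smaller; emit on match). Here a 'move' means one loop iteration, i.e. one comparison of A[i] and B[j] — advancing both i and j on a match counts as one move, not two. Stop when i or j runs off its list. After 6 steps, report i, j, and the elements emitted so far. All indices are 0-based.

i=3, j=3, emitted=[]

i=0 j=0: 2>0, j++
i=0 j=1: 2>1, j++
i=0 j=2: 2<6, i++
i=1 j=2: 3<6, i++
i=2 j=2: 4<6, i++
i=3 j=2: 8>6, j++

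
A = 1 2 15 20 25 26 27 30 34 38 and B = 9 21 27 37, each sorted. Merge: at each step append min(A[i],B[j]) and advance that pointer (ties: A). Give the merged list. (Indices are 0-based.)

[1, 2, 9, 15, 20, 21, 25, 26, 27, 27, 30, 34, 37, 38]

[i=0,j=0] A[i]=1<=B[j]=9 take 1 → i++
[i=1,j=0] A[i]=2<=B[j]=9 take 2 → i++
[i=2,j=0] A[i]=15>B[j]=9 take 9 → j++
[i=2,j=1] A[i]=15<=B[j]=21 take 15 → i++
[i=3,j=1] A[i]=20<=B[j]=21 take 20 → i++
[i=4,j=1] A[i]=25>B[j]=21 take 21 → j++
[i=4,j=2] A[i]=25<=B[j]=27 take 25 → i++
[i=5,j=2] A[i]=26<=B[j]=27 take 26 → i++
[i=6,j=2] A[i]=27<=B[j]=27 take 27 → i++
[i=7,j=2] A[i]=30>B[j]=27 take 27 → j++
[i=7,j=3] A[i]=30<=B[j]=37 take 30 → i++
[i=8,j=3] A[i]=34<=B[j]=37 take 34 → i++
[i=9,j=3] A[i]=38>B[j]=37 take 37 → j++
[i=9,j=4] B done, take A[i]=38 → i++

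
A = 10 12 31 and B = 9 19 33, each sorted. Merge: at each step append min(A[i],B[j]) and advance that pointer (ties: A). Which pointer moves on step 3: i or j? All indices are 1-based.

[i=1,j=1] A[i]=10>B[j]=9 take 9 → j++
[i=1,j=2] A[i]=10<=B[j]=19 take 10 → i++
[i=2,j=2] A[i]=12<=B[j]=19 take 12 → i++

i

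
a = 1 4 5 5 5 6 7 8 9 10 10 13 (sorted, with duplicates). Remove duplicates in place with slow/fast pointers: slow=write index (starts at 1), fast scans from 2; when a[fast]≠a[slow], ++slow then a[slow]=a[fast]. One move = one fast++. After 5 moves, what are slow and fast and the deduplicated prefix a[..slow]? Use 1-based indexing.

(s=1,f=2) a[fast]=4≠a[slow]=1 write a[2]=4 → slow++,fast++
(s=2,f=3) a[fast]=5≠a[slow]=4 write a[3]=5 → slow++,fast++
(s=3,f=4) a[fast]=5=a[slow] dup → fast++
(s=3,f=5) a[fast]=5=a[slow] dup → fast++
(s=3,f=6) a[fast]=6≠a[slow]=5 write a[4]=6 → slow++,fast++

slow=4, fast=7, prefix=[1, 4, 5, 6]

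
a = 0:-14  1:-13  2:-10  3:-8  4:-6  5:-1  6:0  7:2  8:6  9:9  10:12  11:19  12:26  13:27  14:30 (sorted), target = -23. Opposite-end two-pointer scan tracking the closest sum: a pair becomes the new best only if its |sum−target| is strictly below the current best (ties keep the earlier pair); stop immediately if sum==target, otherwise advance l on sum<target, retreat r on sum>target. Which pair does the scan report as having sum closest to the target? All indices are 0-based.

l=0 r=14: -14+30=16 d=39 *, r--
l=0 r=13: -14+27=13 d=36 *, r--
l=0 r=12: -14+26=12 d=35 *, r--
l=0 r=11: -14+19=5 d=28 *, r--
l=0 r=10: -14+12=-2 d=21 *, r--
l=0 r=9: -14+9=-5 d=18 *, r--
l=0 r=8: -14+6=-8 d=15 *, r--
l=0 r=7: -14+2=-12 d=11 *, r--
l=0 r=6: -14+0=-14 d=9 *, r--
l=0 r=5: -14+-1=-15 d=8 *, r--
l=0 r=4: -14+-6=-20 d=3 *, r--
l=0 r=3: -14+-8=-22 d=1 *, r--
l=0 r=2: -14+-10=-24 d=1, l++
l=1 r=2: -13+-10=-23 d=0 *, stop

pair (-13, -10) with sum -23 (|Δ|=0)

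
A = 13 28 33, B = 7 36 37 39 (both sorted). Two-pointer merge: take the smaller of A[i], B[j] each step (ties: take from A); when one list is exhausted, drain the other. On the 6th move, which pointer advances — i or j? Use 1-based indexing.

i=1 j=1: A[i]=13>B[j]=7 take 7, j++
i=1 j=2: A[i]=13<=B[j]=36 take 13, i++
i=2 j=2: A[i]=28<=B[j]=36 take 28, i++
i=3 j=2: A[i]=33<=B[j]=36 take 33, i++
i=4 j=2: A done, take B[j]=36, j++
i=4 j=3: A done, take B[j]=37, j++

j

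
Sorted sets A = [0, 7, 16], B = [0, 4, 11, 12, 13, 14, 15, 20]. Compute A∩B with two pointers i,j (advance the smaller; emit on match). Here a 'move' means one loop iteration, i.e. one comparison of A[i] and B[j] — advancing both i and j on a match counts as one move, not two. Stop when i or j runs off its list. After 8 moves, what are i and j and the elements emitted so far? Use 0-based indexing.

i=0 j=0: 0==0 emit, i++,j++
i=1 j=1: 7>4, j++
i=1 j=2: 7<11, i++
i=2 j=2: 16>11, j++
i=2 j=3: 16>12, j++
i=2 j=4: 16>13, j++
i=2 j=5: 16>14, j++
i=2 j=6: 16>15, j++

i=2, j=7, emitted=[0]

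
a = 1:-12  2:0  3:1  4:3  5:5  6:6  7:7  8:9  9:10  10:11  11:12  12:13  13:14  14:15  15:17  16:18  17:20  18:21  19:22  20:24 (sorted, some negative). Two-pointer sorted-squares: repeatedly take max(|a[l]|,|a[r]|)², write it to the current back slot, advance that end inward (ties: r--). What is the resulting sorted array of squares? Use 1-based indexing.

[0, 1, 9, 25, 36, 49, 81, 100, 121, 144, 144, 169, 196, 225, 289, 324, 400, 441, 484, 576]

l=1 r=20: |-12|<=|24| out[20]=576, r--
l=1 r=19: |-12|<=|22| out[19]=484, r--
l=1 r=18: |-12|<=|21| out[18]=441, r--
l=1 r=17: |-12|<=|20| out[17]=400, r--
l=1 r=16: |-12|<=|18| out[16]=324, r--
l=1 r=15: |-12|<=|17| out[15]=289, r--
l=1 r=14: |-12|<=|15| out[14]=225, r--
l=1 r=13: |-12|<=|14| out[13]=196, r--
l=1 r=12: |-12|<=|13| out[12]=169, r--
l=1 r=11: |-12|<=|12| out[11]=144, r--
l=1 r=10: |-12|>|11| out[10]=144, l++
l=2 r=10: |0|<=|11| out[9]=121, r--
l=2 r=9: |0|<=|10| out[8]=100, r--
l=2 r=8: |0|<=|9| out[7]=81, r--
l=2 r=7: |0|<=|7| out[6]=49, r--
l=2 r=6: |0|<=|6| out[5]=36, r--
l=2 r=5: |0|<=|5| out[4]=25, r--
l=2 r=4: |0|<=|3| out[3]=9, r--
l=2 r=3: |0|<=|1| out[2]=1, r--
l=2 r=2: |0|<=|0| out[1]=0, r--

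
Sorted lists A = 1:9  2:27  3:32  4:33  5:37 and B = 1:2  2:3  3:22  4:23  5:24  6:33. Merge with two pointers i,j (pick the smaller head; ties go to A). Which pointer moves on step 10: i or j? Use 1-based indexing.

[i=1,j=1] A[i]=9>B[j]=2 take 2 → j++
[i=1,j=2] A[i]=9>B[j]=3 take 3 → j++
[i=1,j=3] A[i]=9<=B[j]=22 take 9 → i++
[i=2,j=3] A[i]=27>B[j]=22 take 22 → j++
[i=2,j=4] A[i]=27>B[j]=23 take 23 → j++
[i=2,j=5] A[i]=27>B[j]=24 take 24 → j++
[i=2,j=6] A[i]=27<=B[j]=33 take 27 → i++
[i=3,j=6] A[i]=32<=B[j]=33 take 32 → i++
[i=4,j=6] A[i]=33<=B[j]=33 take 33 → i++
[i=5,j=6] A[i]=37>B[j]=33 take 33 → j++

j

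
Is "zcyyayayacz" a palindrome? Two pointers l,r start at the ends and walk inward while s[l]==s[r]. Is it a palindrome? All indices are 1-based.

[1,11] 'z'=='z' → l++,r--
[2,10] 'c'=='c' → l++,r--
[3,9] 'y'!='a' → stop

not a palindrome (mismatch at 3,9)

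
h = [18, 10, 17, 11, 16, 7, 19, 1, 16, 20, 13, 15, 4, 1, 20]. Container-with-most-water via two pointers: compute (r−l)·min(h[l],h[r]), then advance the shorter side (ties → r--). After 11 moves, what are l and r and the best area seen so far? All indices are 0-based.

l=9, r=12, best area=252

[0,14] min(18,20)*14=252 best=252 * → l++
[1,14] min(10,20)*13=130 best=252 → l++
[2,14] min(17,20)*12=204 best=252 → l++
[3,14] min(11,20)*11=121 best=252 → l++
[4,14] min(16,20)*10=160 best=252 → l++
[5,14] min(7,20)*9=63 best=252 → l++
[6,14] min(19,20)*8=152 best=252 → l++
[7,14] min(1,20)*7=7 best=252 → l++
[8,14] min(16,20)*6=96 best=252 → l++
[9,14] min(20,20)*5=100 best=252 → r--
[9,13] min(20,1)*4=4 best=252 → r--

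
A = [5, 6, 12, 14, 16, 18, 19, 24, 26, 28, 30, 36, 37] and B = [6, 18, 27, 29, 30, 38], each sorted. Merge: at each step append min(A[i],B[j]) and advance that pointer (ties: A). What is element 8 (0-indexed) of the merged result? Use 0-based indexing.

[i=0,j=0] A[i]=5<=B[j]=6 take 5 → i++
[i=1,j=0] A[i]=6<=B[j]=6 take 6 → i++
[i=2,j=0] A[i]=12>B[j]=6 take 6 → j++
[i=2,j=1] A[i]=12<=B[j]=18 take 12 → i++
[i=3,j=1] A[i]=14<=B[j]=18 take 14 → i++
[i=4,j=1] A[i]=16<=B[j]=18 take 16 → i++
[i=5,j=1] A[i]=18<=B[j]=18 take 18 → i++
[i=6,j=1] A[i]=19>B[j]=18 take 18 → j++
[i=6,j=2] A[i]=19<=B[j]=27 take 19 → i++
[i=7,j=2] A[i]=24<=B[j]=27 take 24 → i++
[i=8,j=2] A[i]=26<=B[j]=27 take 26 → i++
[i=9,j=2] A[i]=28>B[j]=27 take 27 → j++
[i=9,j=3] A[i]=28<=B[j]=29 take 28 → i++
[i=10,j=3] A[i]=30>B[j]=29 take 29 → j++
[i=10,j=4] A[i]=30<=B[j]=30 take 30 → i++
[i=11,j=4] A[i]=36>B[j]=30 take 30 → j++
[i=11,j=5] A[i]=36<=B[j]=38 take 36 → i++
[i=12,j=5] A[i]=37<=B[j]=38 take 37 → i++
[i=13,j=5] A done, take B[j]=38 → j++

merged[8] = 19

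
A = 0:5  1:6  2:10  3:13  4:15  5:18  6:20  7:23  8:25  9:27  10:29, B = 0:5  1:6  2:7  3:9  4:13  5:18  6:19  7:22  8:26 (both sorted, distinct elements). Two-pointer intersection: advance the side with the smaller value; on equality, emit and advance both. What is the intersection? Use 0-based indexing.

[i=0,j=0] 5==5 emit → i++,j++
[i=1,j=1] 6==6 emit → i++,j++
[i=2,j=2] 10>7 → j++
[i=2,j=3] 10>9 → j++
[i=2,j=4] 10<13 → i++
[i=3,j=4] 13==13 emit → i++,j++
[i=4,j=5] 15<18 → i++
[i=5,j=5] 18==18 emit → i++,j++
[i=6,j=6] 20>19 → j++
[i=6,j=7] 20<22 → i++
[i=7,j=7] 23>22 → j++
[i=7,j=8] 23<26 → i++
[i=8,j=8] 25<26 → i++
[i=9,j=8] 27>26 → j++

intersection = [5, 6, 13, 18]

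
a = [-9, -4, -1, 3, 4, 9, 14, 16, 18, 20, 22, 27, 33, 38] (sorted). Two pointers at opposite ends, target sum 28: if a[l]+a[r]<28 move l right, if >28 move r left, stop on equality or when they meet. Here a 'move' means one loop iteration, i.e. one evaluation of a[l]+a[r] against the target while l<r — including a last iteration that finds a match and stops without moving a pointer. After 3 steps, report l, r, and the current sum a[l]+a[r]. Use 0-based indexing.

l=1, r=11, sum=23

l=0 r=13: -9+38=29 >28, r--
l=0 r=12: -9+33=24 <28, l++
l=1 r=12: -4+33=29 >28, r--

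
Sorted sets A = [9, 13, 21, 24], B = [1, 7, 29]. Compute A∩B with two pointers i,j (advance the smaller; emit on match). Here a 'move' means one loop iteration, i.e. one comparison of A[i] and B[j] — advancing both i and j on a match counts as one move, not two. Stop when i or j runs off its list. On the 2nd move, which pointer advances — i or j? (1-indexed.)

i=1 j=1: 9>1, j++
i=1 j=2: 9>7, j++

j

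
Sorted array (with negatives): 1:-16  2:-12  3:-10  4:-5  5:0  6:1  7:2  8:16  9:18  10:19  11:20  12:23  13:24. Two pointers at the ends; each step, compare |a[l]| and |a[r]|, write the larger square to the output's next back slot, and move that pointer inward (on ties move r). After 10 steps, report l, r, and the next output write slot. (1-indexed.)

l=1 r=13: |-16|<=|24| out[13]=576, r--
l=1 r=12: |-16|<=|23| out[12]=529, r--
l=1 r=11: |-16|<=|20| out[11]=400, r--
l=1 r=10: |-16|<=|19| out[10]=361, r--
l=1 r=9: |-16|<=|18| out[9]=324, r--
l=1 r=8: |-16|<=|16| out[8]=256, r--
l=1 r=7: |-16|>|2| out[7]=256, l++
l=2 r=7: |-12|>|2| out[6]=144, l++
l=3 r=7: |-10|>|2| out[5]=100, l++
l=4 r=7: |-5|>|2| out[4]=25, l++

l=5, r=7, next write slot=3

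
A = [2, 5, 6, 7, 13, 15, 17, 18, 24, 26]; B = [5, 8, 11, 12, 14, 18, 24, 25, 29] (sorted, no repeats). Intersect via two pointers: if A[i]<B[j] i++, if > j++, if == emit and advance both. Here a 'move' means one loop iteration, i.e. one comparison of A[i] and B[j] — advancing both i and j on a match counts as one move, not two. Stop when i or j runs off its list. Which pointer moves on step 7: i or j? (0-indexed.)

j

[i=0,j=0] 2<5 → i++
[i=1,j=0] 5==5 emit → i++,j++
[i=2,j=1] 6<8 → i++
[i=3,j=1] 7<8 → i++
[i=4,j=1] 13>8 → j++
[i=4,j=2] 13>11 → j++
[i=4,j=3] 13>12 → j++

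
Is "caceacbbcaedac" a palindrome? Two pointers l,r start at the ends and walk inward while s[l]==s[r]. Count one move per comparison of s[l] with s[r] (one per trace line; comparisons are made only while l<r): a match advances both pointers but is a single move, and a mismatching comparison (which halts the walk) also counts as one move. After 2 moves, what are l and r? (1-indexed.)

l=3, r=12

[1,14] 'c'=='c' → l++,r--
[2,13] 'a'=='a' → l++,r--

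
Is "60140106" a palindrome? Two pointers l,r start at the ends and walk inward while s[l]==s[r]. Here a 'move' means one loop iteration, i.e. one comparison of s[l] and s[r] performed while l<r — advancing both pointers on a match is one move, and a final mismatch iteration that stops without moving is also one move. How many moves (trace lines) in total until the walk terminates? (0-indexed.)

4 moves

l=0 r=7: '6'=='6', l++,r--
l=1 r=6: '0'=='0', l++,r--
l=2 r=5: '1'=='1', l++,r--
l=3 r=4: '4'!='0', stop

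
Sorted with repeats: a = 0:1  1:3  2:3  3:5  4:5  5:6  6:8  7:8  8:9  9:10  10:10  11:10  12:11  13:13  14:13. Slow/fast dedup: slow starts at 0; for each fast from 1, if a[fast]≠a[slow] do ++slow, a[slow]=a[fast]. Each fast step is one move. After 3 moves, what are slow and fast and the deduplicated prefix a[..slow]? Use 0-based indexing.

slow=2, fast=4, prefix=[1, 3, 5]

(s=0,f=1) a[fast]=3≠a[slow]=1 write a[1]=3 → slow++,fast++
(s=1,f=2) a[fast]=3=a[slow] dup → fast++
(s=1,f=3) a[fast]=5≠a[slow]=3 write a[2]=5 → slow++,fast++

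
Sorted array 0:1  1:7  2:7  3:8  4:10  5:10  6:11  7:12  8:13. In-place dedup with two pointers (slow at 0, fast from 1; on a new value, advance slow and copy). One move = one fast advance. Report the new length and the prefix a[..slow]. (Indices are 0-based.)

length 7; prefix = [1, 7, 8, 10, 11, 12, 13]

(s=0,f=1) a[fast]=7≠a[slow]=1 write a[1]=7 → slow++,fast++
(s=1,f=2) a[fast]=7=a[slow] dup → fast++
(s=1,f=3) a[fast]=8≠a[slow]=7 write a[2]=8 → slow++,fast++
(s=2,f=4) a[fast]=10≠a[slow]=8 write a[3]=10 → slow++,fast++
(s=3,f=5) a[fast]=10=a[slow] dup → fast++
(s=3,f=6) a[fast]=11≠a[slow]=10 write a[4]=11 → slow++,fast++
(s=4,f=7) a[fast]=12≠a[slow]=11 write a[5]=12 → slow++,fast++
(s=5,f=8) a[fast]=13≠a[slow]=12 write a[6]=13 → slow++,fast++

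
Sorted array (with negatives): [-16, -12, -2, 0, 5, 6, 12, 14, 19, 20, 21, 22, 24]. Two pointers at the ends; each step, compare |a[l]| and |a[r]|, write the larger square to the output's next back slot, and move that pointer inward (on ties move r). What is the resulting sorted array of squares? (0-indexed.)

[0, 4, 25, 36, 144, 144, 196, 256, 361, 400, 441, 484, 576]

l=0 r=12: |-16|<=|24| out[12]=576, r--
l=0 r=11: |-16|<=|22| out[11]=484, r--
l=0 r=10: |-16|<=|21| out[10]=441, r--
l=0 r=9: |-16|<=|20| out[9]=400, r--
l=0 r=8: |-16|<=|19| out[8]=361, r--
l=0 r=7: |-16|>|14| out[7]=256, l++
l=1 r=7: |-12|<=|14| out[6]=196, r--
l=1 r=6: |-12|<=|12| out[5]=144, r--
l=1 r=5: |-12|>|6| out[4]=144, l++
l=2 r=5: |-2|<=|6| out[3]=36, r--
l=2 r=4: |-2|<=|5| out[2]=25, r--
l=2 r=3: |-2|>|0| out[1]=4, l++
l=3 r=3: |0|<=|0| out[0]=0, r--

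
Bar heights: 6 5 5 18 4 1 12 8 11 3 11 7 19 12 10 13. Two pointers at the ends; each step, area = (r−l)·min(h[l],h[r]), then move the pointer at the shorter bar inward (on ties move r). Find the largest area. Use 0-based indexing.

max area = 162

[0,15] min(6,13)*15=90 best=90 * → l++
[1,15] min(5,13)*14=70 best=90 → l++
[2,15] min(5,13)*13=65 best=90 → l++
[3,15] min(18,13)*12=156 best=156 * → r--
[3,14] min(18,10)*11=110 best=156 → r--
[3,13] min(18,12)*10=120 best=156 → r--
[3,12] min(18,19)*9=162 best=162 * → l++
[4,12] min(4,19)*8=32 best=162 → l++
[5,12] min(1,19)*7=7 best=162 → l++
[6,12] min(12,19)*6=72 best=162 → l++
[7,12] min(8,19)*5=40 best=162 → l++
[8,12] min(11,19)*4=44 best=162 → l++
[9,12] min(3,19)*3=9 best=162 → l++
[10,12] min(11,19)*2=22 best=162 → l++
[11,12] min(7,19)*1=7 best=162 → l++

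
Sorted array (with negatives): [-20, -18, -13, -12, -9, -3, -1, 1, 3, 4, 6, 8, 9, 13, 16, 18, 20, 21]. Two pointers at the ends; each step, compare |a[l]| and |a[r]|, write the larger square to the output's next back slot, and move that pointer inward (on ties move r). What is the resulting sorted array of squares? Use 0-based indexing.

l=0 r=17: |-20|<=|21| out[17]=441, r--
l=0 r=16: |-20|<=|20| out[16]=400, r--
l=0 r=15: |-20|>|18| out[15]=400, l++
l=1 r=15: |-18|<=|18| out[14]=324, r--
l=1 r=14: |-18|>|16| out[13]=324, l++
l=2 r=14: |-13|<=|16| out[12]=256, r--
l=2 r=13: |-13|<=|13| out[11]=169, r--
l=2 r=12: |-13|>|9| out[10]=169, l++
l=3 r=12: |-12|>|9| out[9]=144, l++
l=4 r=12: |-9|<=|9| out[8]=81, r--
l=4 r=11: |-9|>|8| out[7]=81, l++
l=5 r=11: |-3|<=|8| out[6]=64, r--
l=5 r=10: |-3|<=|6| out[5]=36, r--
l=5 r=9: |-3|<=|4| out[4]=16, r--
l=5 r=8: |-3|<=|3| out[3]=9, r--
l=5 r=7: |-3|>|1| out[2]=9, l++
l=6 r=7: |-1|<=|1| out[1]=1, r--
l=6 r=6: |-1|<=|-1| out[0]=1, r--

[1, 1, 9, 9, 16, 36, 64, 81, 81, 144, 169, 169, 256, 324, 324, 400, 400, 441]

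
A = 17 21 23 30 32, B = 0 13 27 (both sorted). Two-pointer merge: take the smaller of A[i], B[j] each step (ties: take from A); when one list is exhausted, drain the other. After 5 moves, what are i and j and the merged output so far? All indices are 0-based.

i=3, j=2, merged so far=[0, 13, 17, 21, 23]

i=0 j=0: A[i]=17>B[j]=0 take 0, j++
i=0 j=1: A[i]=17>B[j]=13 take 13, j++
i=0 j=2: A[i]=17<=B[j]=27 take 17, i++
i=1 j=2: A[i]=21<=B[j]=27 take 21, i++
i=2 j=2: A[i]=23<=B[j]=27 take 23, i++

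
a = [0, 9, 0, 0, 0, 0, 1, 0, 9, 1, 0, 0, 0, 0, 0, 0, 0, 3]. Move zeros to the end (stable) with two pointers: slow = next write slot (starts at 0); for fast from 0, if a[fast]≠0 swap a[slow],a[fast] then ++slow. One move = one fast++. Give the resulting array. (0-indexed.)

(s=0,f=0) a[fast]=0 → fast++
(s=0,f=1) a[fast]=9≠0 swap→a[0]=9 → slow++,fast++
(s=1,f=2) a[fast]=0 → fast++
(s=1,f=3) a[fast]=0 → fast++
(s=1,f=4) a[fast]=0 → fast++
(s=1,f=5) a[fast]=0 → fast++
(s=1,f=6) a[fast]=1≠0 swap→a[1]=1 → slow++,fast++
(s=2,f=7) a[fast]=0 → fast++
(s=2,f=8) a[fast]=9≠0 swap→a[2]=9 → slow++,fast++
(s=3,f=9) a[fast]=1≠0 swap→a[3]=1 → slow++,fast++
(s=4,f=10) a[fast]=0 → fast++
(s=4,f=11) a[fast]=0 → fast++
(s=4,f=12) a[fast]=0 → fast++
(s=4,f=13) a[fast]=0 → fast++
(s=4,f=14) a[fast]=0 → fast++
(s=4,f=15) a[fast]=0 → fast++
(s=4,f=16) a[fast]=0 → fast++
(s=4,f=17) a[fast]=3≠0 swap→a[4]=3 → slow++,fast++

[9, 1, 9, 1, 3, 0, 0, 0, 0, 0, 0, 0, 0, 0, 0, 0, 0, 0]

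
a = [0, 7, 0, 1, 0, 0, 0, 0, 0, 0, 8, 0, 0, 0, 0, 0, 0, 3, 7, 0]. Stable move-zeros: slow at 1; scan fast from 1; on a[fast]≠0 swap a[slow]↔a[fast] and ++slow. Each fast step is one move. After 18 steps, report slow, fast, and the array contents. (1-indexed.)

slow=5, fast=19, a=[7, 1, 8, 3, 0, 0, 0, 0, 0, 0, 0, 0, 0, 0, 0, 0, 0, 0, 7, 0]

(s=1,f=1) a[fast]=0 → fast++
(s=1,f=2) a[fast]=7≠0 swap→a[1]=7 → slow++,fast++
(s=2,f=3) a[fast]=0 → fast++
(s=2,f=4) a[fast]=1≠0 swap→a[2]=1 → slow++,fast++
(s=3,f=5) a[fast]=0 → fast++
(s=3,f=6) a[fast]=0 → fast++
(s=3,f=7) a[fast]=0 → fast++
(s=3,f=8) a[fast]=0 → fast++
(s=3,f=9) a[fast]=0 → fast++
(s=3,f=10) a[fast]=0 → fast++
(s=3,f=11) a[fast]=8≠0 swap→a[3]=8 → slow++,fast++
(s=4,f=12) a[fast]=0 → fast++
(s=4,f=13) a[fast]=0 → fast++
(s=4,f=14) a[fast]=0 → fast++
(s=4,f=15) a[fast]=0 → fast++
(s=4,f=16) a[fast]=0 → fast++
(s=4,f=17) a[fast]=0 → fast++
(s=4,f=18) a[fast]=3≠0 swap→a[4]=3 → slow++,fast++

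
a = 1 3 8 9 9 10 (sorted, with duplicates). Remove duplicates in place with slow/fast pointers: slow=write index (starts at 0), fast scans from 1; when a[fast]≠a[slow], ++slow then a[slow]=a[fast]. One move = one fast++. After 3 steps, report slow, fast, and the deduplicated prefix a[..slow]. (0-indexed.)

slow=3, fast=4, prefix=[1, 3, 8, 9]

(s=0,f=1) a[fast]=3≠a[slow]=1 write a[1]=3 → slow++,fast++
(s=1,f=2) a[fast]=8≠a[slow]=3 write a[2]=8 → slow++,fast++
(s=2,f=3) a[fast]=9≠a[slow]=8 write a[3]=9 → slow++,fast++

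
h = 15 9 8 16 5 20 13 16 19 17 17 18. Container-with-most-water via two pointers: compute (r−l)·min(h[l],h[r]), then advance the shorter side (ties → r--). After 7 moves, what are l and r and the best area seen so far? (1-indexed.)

l=6, r=10, best area=165

l=1 r=12: min(15,18)*11=165 best=165 *, l++
l=2 r=12: min(9,18)*10=90 best=165, l++
l=3 r=12: min(8,18)*9=72 best=165, l++
l=4 r=12: min(16,18)*8=128 best=165, l++
l=5 r=12: min(5,18)*7=35 best=165, l++
l=6 r=12: min(20,18)*6=108 best=165, r--
l=6 r=11: min(20,17)*5=85 best=165, r--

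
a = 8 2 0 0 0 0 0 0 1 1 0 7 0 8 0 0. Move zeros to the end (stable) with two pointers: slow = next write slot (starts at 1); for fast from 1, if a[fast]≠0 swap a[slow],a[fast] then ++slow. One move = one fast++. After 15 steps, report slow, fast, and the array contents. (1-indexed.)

slow=7, fast=16, a=[8, 2, 1, 1, 7, 8, 0, 0, 0, 0, 0, 0, 0, 0, 0, 0]

slow=1 fast=1: a[fast]=8≠0 swap→a[1]=8, slow++,fast++
slow=2 fast=2: a[fast]=2≠0 swap→a[2]=2, slow++,fast++
slow=3 fast=3: a[fast]=0, fast++
slow=3 fast=4: a[fast]=0, fast++
slow=3 fast=5: a[fast]=0, fast++
slow=3 fast=6: a[fast]=0, fast++
slow=3 fast=7: a[fast]=0, fast++
slow=3 fast=8: a[fast]=0, fast++
slow=3 fast=9: a[fast]=1≠0 swap→a[3]=1, slow++,fast++
slow=4 fast=10: a[fast]=1≠0 swap→a[4]=1, slow++,fast++
slow=5 fast=11: a[fast]=0, fast++
slow=5 fast=12: a[fast]=7≠0 swap→a[5]=7, slow++,fast++
slow=6 fast=13: a[fast]=0, fast++
slow=6 fast=14: a[fast]=8≠0 swap→a[6]=8, slow++,fast++
slow=7 fast=15: a[fast]=0, fast++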